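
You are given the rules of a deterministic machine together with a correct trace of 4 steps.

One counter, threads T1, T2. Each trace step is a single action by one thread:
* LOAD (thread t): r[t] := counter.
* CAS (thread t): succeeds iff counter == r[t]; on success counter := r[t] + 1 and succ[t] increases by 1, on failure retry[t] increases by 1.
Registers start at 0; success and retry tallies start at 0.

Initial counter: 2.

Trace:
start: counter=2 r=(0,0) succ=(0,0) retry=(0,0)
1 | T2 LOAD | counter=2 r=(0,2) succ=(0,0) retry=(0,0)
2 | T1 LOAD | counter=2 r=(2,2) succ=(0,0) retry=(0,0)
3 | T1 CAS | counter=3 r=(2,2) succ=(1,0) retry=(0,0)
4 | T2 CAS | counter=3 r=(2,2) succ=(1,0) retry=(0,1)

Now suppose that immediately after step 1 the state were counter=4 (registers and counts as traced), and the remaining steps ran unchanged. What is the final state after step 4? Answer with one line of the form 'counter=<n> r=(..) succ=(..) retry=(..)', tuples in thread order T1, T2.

counter=5 r=(4,2) succ=(1,0) retry=(0,1)

state after step 1 := counter=4 r=(0,2) succ=(0,0) retry=(0,0)
2 | T1 LOAD | counter=4 r=(4,2) succ=(0,0) retry=(0,0)
3 | T1 CAS | counter=5 r=(4,2) succ=(1,0) retry=(0,0)
4 | T2 CAS | counter=5 r=(4,2) succ=(1,0) retry=(0,1)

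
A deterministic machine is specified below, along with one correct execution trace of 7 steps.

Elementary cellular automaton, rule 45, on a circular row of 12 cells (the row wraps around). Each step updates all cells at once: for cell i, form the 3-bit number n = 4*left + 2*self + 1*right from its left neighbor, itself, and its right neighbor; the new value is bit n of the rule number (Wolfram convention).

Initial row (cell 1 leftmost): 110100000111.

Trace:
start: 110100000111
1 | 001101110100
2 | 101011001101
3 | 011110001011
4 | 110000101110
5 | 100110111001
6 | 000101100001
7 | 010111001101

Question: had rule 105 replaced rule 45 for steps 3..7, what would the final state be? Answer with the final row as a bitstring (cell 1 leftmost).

111011101110

(re-executing steps 3..7 under rule 105; state before step 3: 101011001101)
3 | 110111001111
4 | 011101001000
5 | 010110000011
6 | 101110111011
7 | 111011101110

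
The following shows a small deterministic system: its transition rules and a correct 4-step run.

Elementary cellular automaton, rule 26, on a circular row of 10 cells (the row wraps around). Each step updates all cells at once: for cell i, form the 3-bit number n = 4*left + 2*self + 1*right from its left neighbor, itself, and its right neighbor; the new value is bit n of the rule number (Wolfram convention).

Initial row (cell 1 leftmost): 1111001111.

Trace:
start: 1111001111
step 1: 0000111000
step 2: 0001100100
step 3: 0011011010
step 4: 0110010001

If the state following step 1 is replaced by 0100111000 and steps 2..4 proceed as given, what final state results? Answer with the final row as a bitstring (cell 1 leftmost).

1101110010

state after step 1 := 0100111000
step 2: 1011100100
step 3: 0010011011
step 4: 1101110010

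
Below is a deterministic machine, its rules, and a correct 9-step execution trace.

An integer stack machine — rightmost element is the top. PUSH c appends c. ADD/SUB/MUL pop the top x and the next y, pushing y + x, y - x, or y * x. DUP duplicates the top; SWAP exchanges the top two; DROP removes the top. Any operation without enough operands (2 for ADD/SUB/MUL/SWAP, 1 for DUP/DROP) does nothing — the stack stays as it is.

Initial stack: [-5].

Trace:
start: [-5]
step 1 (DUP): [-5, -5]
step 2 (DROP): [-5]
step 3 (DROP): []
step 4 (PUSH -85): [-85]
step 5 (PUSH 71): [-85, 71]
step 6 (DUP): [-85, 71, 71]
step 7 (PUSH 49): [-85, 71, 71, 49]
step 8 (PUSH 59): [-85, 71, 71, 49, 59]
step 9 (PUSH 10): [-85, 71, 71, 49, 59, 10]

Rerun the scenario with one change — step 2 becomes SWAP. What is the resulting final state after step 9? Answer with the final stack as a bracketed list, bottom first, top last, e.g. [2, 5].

[-5, -85, 71, 71, 49, 59, 10]

(re-executing from step 2 with the substitution; state before step 2: [-5, -5])
step 2 (SWAP): [-5, -5]
step 3 (DROP): [-5]
step 4 (PUSH -85): [-5, -85]
step 5 (PUSH 71): [-5, -85, 71]
step 6 (DUP): [-5, -85, 71, 71]
step 7 (PUSH 49): [-5, -85, 71, 71, 49]
step 8 (PUSH 59): [-5, -85, 71, 71, 49, 59]
step 9 (PUSH 10): [-5, -85, 71, 71, 49, 59, 10]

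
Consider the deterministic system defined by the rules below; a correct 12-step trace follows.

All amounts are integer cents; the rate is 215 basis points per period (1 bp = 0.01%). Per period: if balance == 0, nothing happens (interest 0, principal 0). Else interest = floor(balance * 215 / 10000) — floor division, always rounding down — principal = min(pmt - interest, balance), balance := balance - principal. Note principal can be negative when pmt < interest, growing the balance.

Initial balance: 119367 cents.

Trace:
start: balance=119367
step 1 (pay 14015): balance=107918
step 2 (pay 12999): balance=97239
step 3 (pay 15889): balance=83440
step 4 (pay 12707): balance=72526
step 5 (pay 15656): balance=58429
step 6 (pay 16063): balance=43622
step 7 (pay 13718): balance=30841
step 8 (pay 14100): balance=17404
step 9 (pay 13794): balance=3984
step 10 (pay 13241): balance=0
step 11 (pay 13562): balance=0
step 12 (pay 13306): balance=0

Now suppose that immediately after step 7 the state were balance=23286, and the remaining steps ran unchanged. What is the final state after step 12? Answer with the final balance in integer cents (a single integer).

0

state after step 7 := balance=23286
step 8 (pay 14100): balance=9686
step 9 (pay 13794): balance=0
step 10 (pay 13241): balance=0
step 11 (pay 13562): balance=0
step 12 (pay 13306): balance=0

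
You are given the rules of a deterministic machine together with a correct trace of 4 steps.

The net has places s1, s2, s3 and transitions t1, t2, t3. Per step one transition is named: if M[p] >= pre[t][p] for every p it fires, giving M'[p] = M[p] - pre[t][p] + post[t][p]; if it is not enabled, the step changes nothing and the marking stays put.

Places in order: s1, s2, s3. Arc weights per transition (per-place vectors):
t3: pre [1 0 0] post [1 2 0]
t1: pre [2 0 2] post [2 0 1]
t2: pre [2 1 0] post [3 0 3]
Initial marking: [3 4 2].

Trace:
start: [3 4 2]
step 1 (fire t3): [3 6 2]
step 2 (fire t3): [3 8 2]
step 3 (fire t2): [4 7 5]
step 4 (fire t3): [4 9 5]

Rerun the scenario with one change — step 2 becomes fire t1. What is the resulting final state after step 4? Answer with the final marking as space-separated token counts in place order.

4 7 4

(re-executing from step 2 with the substitution; state before step 2: [3 6 2])
step 2 (fire t1): [3 6 1]
step 3 (fire t2): [4 5 4]
step 4 (fire t3): [4 7 4]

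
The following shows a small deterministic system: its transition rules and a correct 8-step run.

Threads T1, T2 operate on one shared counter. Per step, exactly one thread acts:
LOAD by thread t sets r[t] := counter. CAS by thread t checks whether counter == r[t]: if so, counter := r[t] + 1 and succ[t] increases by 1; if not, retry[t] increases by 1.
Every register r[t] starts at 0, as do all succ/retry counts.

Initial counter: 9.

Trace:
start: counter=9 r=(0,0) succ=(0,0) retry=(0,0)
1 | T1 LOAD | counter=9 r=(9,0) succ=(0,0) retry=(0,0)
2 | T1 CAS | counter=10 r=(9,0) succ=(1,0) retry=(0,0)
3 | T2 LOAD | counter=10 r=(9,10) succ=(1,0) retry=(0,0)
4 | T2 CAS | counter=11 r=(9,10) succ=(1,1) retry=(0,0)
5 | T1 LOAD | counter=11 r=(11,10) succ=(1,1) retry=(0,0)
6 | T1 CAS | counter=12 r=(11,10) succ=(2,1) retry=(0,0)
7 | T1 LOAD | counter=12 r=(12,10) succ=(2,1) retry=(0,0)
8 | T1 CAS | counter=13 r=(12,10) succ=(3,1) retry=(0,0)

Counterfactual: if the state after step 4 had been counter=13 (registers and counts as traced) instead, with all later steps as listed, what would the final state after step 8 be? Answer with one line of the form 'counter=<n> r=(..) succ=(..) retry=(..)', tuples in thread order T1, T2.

counter=15 r=(14,10) succ=(3,1) retry=(0,0)

state after step 4 := counter=13 r=(9,10) succ=(1,1) retry=(0,0)
5 | T1 LOAD | counter=13 r=(13,10) succ=(1,1) retry=(0,0)
6 | T1 CAS | counter=14 r=(13,10) succ=(2,1) retry=(0,0)
7 | T1 LOAD | counter=14 r=(14,10) succ=(2,1) retry=(0,0)
8 | T1 CAS | counter=15 r=(14,10) succ=(3,1) retry=(0,0)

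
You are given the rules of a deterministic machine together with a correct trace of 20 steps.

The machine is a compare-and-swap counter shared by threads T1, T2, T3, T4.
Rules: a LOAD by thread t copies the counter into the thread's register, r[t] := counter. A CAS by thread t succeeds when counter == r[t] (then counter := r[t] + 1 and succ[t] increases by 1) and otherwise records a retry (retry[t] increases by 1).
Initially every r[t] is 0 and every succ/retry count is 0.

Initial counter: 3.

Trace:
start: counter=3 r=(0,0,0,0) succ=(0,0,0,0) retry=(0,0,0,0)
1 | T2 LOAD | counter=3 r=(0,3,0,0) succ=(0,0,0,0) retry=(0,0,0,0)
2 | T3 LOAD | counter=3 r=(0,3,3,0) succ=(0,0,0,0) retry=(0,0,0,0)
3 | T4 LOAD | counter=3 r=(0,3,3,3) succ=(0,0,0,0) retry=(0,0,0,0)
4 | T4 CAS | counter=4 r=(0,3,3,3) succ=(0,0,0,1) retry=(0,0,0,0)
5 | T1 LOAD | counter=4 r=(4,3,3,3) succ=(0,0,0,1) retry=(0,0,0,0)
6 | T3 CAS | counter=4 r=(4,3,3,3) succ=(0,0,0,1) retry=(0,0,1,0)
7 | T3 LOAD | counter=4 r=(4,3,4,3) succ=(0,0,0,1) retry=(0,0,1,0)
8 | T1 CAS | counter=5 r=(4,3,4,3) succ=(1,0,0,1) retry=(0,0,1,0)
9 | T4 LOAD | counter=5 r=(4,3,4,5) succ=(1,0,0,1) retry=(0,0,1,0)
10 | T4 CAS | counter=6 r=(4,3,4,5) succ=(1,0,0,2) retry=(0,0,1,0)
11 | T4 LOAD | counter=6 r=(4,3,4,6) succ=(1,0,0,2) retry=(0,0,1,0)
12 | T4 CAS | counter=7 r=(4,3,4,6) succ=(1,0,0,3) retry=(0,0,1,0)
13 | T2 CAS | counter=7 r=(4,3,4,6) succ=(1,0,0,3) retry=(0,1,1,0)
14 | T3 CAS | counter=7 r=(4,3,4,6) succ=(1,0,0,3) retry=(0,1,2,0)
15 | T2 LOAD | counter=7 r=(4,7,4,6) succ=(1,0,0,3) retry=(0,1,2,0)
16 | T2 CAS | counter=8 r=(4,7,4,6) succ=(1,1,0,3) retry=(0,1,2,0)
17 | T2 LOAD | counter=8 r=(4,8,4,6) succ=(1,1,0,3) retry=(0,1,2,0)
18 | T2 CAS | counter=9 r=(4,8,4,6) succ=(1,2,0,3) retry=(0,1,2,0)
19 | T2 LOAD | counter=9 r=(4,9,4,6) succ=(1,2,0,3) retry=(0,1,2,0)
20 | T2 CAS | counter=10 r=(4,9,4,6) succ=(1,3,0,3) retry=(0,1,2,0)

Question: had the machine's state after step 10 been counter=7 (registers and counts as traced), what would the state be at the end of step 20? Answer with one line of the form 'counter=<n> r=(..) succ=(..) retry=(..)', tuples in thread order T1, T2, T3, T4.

counter=11 r=(4,10,4,7) succ=(1,3,0,3) retry=(0,1,2,0)

state after step 10 := counter=7 r=(4,3,4,5) succ=(1,0,0,2) retry=(0,0,1,0)
11 | T4 LOAD | counter=7 r=(4,3,4,7) succ=(1,0,0,2) retry=(0,0,1,0)
12 | T4 CAS | counter=8 r=(4,3,4,7) succ=(1,0,0,3) retry=(0,0,1,0)
13 | T2 CAS | counter=8 r=(4,3,4,7) succ=(1,0,0,3) retry=(0,1,1,0)
14 | T3 CAS | counter=8 r=(4,3,4,7) succ=(1,0,0,3) retry=(0,1,2,0)
15 | T2 LOAD | counter=8 r=(4,8,4,7) succ=(1,0,0,3) retry=(0,1,2,0)
16 | T2 CAS | counter=9 r=(4,8,4,7) succ=(1,1,0,3) retry=(0,1,2,0)
17 | T2 LOAD | counter=9 r=(4,9,4,7) succ=(1,1,0,3) retry=(0,1,2,0)
18 | T2 CAS | counter=10 r=(4,9,4,7) succ=(1,2,0,3) retry=(0,1,2,0)
19 | T2 LOAD | counter=10 r=(4,10,4,7) succ=(1,2,0,3) retry=(0,1,2,0)
20 | T2 CAS | counter=11 r=(4,10,4,7) succ=(1,3,0,3) retry=(0,1,2,0)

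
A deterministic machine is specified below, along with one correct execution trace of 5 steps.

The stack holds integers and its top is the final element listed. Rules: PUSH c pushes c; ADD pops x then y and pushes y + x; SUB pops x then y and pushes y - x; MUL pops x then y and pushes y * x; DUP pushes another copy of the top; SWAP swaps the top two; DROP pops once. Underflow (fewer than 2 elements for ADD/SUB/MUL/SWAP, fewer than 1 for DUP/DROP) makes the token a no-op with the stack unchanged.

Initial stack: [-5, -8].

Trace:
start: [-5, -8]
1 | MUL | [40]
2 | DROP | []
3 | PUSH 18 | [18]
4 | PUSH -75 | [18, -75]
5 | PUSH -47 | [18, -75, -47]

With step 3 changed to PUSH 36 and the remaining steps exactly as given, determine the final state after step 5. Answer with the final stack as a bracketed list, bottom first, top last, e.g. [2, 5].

(re-executing from step 3 with the substitution; state before step 3: [])
3 | PUSH 36 | [36]
4 | PUSH -75 | [36, -75]
5 | PUSH -47 | [36, -75, -47]

[36, -75, -47]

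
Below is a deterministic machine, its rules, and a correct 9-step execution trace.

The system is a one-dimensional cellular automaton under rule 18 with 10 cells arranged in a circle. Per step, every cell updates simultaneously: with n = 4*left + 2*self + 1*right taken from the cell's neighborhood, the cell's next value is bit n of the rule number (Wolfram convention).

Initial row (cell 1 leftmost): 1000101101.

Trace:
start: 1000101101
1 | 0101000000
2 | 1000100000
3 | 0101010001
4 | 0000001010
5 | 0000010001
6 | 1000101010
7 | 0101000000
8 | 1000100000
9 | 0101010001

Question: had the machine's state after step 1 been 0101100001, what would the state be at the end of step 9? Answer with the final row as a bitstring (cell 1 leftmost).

state after step 1 := 0101100001
2 | 0000010010
3 | 0000101101
4 | 1001000000
5 | 0110100001
6 | 0000010010
7 | 0000101101
8 | 1001000000
9 | 0110100001

0110100001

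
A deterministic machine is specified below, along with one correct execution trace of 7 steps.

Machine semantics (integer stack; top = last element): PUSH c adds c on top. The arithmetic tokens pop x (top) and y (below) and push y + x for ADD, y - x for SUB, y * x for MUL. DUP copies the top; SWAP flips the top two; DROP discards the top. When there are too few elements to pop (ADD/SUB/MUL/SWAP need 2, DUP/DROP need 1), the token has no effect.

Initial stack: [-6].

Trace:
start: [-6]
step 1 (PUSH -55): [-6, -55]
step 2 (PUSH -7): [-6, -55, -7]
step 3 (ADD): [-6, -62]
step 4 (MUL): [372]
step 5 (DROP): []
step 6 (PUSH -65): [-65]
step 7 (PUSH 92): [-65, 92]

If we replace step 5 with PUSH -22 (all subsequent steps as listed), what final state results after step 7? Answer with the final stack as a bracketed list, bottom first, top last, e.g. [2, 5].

[372, -22, -65, 92]

(re-executing from step 5 with the substitution; state before step 5: [372])
step 5 (PUSH -22): [372, -22]
step 6 (PUSH -65): [372, -22, -65]
step 7 (PUSH 92): [372, -22, -65, 92]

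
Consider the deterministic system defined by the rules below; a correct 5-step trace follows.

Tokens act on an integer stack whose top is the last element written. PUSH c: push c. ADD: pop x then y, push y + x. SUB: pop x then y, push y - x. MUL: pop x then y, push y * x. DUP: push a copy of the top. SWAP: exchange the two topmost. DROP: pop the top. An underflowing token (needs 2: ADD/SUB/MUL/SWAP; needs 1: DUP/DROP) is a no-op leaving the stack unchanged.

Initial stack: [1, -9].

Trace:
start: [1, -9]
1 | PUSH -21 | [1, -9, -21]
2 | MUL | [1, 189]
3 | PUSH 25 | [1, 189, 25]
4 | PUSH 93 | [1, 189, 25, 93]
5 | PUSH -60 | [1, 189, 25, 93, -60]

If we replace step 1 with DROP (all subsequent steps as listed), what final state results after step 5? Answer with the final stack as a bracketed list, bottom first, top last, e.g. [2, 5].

(re-executing from step 1 with the substitution; state before step 1: [1, -9])
1 | DROP | [1]
2 | MUL | [1]
3 | PUSH 25 | [1, 25]
4 | PUSH 93 | [1, 25, 93]
5 | PUSH -60 | [1, 25, 93, -60]

[1, 25, 93, -60]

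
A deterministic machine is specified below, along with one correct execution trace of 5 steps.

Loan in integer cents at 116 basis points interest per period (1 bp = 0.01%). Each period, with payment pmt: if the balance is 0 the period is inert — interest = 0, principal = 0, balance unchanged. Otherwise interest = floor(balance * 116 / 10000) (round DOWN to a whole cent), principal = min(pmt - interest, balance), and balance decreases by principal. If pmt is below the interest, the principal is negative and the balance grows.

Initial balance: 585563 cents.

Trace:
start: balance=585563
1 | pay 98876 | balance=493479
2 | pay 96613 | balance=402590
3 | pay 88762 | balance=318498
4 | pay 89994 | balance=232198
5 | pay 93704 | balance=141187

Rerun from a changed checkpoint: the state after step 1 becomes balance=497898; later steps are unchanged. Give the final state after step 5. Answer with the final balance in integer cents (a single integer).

145814

state after step 1 := balance=497898
2 | pay 96613 | balance=407060
3 | pay 88762 | balance=323019
4 | pay 89994 | balance=236772
5 | pay 93704 | balance=145814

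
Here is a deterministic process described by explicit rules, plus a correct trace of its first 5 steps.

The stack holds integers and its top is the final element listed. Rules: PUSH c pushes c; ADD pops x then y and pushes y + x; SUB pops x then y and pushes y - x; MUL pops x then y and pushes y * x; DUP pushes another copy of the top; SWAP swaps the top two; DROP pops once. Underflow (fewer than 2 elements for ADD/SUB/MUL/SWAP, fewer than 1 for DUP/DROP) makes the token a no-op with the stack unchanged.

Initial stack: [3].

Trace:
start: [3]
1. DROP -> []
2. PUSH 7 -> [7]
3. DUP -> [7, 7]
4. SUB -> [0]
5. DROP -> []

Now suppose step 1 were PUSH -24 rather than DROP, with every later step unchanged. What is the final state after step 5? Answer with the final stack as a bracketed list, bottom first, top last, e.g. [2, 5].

(re-executing from step 1 with the substitution; state before step 1: [3])
1. PUSH -24 -> [3, -24]
2. PUSH 7 -> [3, -24, 7]
3. DUP -> [3, -24, 7, 7]
4. SUB -> [3, -24, 0]
5. DROP -> [3, -24]

[3, -24]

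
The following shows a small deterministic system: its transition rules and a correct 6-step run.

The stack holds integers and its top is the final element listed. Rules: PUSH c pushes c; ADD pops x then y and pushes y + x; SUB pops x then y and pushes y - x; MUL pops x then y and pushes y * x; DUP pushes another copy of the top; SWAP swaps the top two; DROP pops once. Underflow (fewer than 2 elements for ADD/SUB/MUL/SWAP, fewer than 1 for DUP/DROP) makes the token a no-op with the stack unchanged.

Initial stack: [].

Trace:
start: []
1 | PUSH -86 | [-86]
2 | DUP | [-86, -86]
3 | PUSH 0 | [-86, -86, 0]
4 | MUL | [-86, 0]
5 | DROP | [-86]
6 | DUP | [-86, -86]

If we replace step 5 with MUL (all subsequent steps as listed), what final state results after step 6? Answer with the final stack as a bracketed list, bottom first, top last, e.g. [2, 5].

[0, 0]

(re-executing from step 5 with the substitution; state before step 5: [-86, 0])
5 | MUL | [0]
6 | DUP | [0, 0]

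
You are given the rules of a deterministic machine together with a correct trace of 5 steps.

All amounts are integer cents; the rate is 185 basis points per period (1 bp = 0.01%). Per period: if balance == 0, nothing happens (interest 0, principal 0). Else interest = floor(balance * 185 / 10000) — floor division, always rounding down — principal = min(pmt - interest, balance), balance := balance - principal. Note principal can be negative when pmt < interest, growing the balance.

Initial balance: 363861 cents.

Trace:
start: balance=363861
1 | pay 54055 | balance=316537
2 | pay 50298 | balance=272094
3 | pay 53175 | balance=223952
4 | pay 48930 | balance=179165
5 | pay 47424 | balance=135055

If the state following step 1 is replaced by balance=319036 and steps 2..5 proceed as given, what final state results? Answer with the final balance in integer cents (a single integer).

state after step 1 := balance=319036
2 | pay 50298 | balance=274640
3 | pay 53175 | balance=226545
4 | pay 48930 | balance=181806
5 | pay 47424 | balance=137745

137745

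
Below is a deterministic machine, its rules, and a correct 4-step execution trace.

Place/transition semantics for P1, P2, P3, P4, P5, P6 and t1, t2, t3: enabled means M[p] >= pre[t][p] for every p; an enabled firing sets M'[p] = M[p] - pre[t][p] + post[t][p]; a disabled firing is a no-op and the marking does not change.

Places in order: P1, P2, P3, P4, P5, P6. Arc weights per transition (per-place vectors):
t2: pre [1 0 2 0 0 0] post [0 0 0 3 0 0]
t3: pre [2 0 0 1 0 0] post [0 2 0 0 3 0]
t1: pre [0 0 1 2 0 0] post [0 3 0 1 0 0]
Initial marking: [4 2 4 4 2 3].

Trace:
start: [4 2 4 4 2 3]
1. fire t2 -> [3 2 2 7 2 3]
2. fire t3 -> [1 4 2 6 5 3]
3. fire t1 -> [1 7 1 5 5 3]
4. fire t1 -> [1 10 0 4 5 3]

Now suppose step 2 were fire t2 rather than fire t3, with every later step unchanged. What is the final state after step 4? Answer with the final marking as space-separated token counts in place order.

(re-executing from step 2 with the substitution; state before step 2: [3 2 2 7 2 3])
2. fire t2 -> [2 2 0 10 2 3]
3. fire t1 -> [2 2 0 10 2 3]
4. fire t1 -> [2 2 0 10 2 3]

2 2 0 10 2 3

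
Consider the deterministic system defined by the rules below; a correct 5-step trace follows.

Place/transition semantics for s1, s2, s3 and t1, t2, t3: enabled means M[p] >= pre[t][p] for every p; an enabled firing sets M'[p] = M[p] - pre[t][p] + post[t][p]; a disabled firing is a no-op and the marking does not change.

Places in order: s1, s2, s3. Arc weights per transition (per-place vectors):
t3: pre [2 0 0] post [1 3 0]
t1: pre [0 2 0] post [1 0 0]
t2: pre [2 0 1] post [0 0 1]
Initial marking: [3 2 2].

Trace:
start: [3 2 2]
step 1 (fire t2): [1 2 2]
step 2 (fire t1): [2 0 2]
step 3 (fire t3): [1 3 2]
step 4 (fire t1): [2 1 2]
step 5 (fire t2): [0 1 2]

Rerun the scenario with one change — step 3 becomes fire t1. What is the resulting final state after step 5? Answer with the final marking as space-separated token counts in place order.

(re-executing from step 3 with the substitution; state before step 3: [2 0 2])
step 3 (fire t1): [2 0 2]
step 4 (fire t1): [2 0 2]
step 5 (fire t2): [0 0 2]

0 0 2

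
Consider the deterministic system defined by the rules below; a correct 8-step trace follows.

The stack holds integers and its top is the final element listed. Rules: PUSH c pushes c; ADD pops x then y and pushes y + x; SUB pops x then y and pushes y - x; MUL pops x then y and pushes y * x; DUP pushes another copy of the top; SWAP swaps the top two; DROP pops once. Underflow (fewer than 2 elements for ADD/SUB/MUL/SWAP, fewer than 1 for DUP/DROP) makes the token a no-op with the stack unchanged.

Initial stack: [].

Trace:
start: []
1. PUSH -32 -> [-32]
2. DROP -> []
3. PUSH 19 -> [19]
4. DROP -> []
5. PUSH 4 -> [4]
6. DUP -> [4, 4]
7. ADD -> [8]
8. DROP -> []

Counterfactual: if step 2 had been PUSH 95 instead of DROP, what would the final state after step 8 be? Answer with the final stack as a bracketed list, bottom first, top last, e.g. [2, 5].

[-32, 95]

(re-executing from step 2 with the substitution; state before step 2: [-32])
2. PUSH 95 -> [-32, 95]
3. PUSH 19 -> [-32, 95, 19]
4. DROP -> [-32, 95]
5. PUSH 4 -> [-32, 95, 4]
6. DUP -> [-32, 95, 4, 4]
7. ADD -> [-32, 95, 8]
8. DROP -> [-32, 95]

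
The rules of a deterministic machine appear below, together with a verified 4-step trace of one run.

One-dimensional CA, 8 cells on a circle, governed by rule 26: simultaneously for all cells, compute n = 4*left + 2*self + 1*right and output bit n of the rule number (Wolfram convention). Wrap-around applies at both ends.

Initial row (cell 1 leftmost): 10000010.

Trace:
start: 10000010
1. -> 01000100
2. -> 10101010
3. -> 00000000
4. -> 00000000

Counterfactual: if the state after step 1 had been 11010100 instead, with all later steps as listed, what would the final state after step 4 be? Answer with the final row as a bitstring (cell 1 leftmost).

state after step 1 := 11010100
2. -> 10000011
3. -> 01000110
4. -> 10101101

10101101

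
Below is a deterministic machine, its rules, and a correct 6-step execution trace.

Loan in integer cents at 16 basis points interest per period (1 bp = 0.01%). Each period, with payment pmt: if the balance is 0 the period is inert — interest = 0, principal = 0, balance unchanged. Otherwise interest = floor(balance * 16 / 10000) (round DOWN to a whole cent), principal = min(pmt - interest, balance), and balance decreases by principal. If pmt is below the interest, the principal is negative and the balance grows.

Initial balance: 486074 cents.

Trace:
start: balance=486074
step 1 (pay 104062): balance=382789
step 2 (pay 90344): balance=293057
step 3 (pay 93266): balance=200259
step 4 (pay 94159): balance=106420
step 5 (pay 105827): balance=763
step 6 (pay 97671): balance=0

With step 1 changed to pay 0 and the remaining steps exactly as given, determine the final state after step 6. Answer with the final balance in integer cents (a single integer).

(re-executing from step 1 with the substitution; state before step 1: balance=486074)
step 1 (pay 0): balance=486851
step 2 (pay 90344): balance=397285
step 3 (pay 93266): balance=304654
step 4 (pay 94159): balance=210982
step 5 (pay 105827): balance=105492
step 6 (pay 97671): balance=7989

7989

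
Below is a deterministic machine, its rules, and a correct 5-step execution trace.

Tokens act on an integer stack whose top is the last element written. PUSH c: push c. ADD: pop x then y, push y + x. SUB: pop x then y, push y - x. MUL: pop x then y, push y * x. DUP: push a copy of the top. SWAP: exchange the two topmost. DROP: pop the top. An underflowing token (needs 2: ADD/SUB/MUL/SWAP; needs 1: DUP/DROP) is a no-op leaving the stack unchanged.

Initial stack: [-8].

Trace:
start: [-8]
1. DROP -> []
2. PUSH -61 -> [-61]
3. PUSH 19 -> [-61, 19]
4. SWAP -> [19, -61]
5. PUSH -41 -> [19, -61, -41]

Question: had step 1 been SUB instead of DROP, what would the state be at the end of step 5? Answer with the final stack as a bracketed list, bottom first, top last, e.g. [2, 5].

(re-executing from step 1 with the substitution; state before step 1: [-8])
1. SUB -> [-8]
2. PUSH -61 -> [-8, -61]
3. PUSH 19 -> [-8, -61, 19]
4. SWAP -> [-8, 19, -61]
5. PUSH -41 -> [-8, 19, -61, -41]

[-8, 19, -61, -41]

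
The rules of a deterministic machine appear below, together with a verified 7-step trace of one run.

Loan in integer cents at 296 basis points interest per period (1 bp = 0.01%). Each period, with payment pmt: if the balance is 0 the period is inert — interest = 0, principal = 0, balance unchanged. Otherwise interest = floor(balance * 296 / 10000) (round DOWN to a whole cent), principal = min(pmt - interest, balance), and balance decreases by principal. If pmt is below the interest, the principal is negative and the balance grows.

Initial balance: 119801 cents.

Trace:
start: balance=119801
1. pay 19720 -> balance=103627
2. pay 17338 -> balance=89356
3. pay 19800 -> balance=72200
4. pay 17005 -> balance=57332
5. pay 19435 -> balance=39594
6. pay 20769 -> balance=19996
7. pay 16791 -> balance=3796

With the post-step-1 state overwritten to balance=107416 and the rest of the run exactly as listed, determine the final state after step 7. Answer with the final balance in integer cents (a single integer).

8311

state after step 1 := balance=107416
2. pay 17338 -> balance=93257
3. pay 19800 -> balance=76217
4. pay 17005 -> balance=61468
5. pay 19435 -> balance=43852
6. pay 20769 -> balance=24381
7. pay 16791 -> balance=8311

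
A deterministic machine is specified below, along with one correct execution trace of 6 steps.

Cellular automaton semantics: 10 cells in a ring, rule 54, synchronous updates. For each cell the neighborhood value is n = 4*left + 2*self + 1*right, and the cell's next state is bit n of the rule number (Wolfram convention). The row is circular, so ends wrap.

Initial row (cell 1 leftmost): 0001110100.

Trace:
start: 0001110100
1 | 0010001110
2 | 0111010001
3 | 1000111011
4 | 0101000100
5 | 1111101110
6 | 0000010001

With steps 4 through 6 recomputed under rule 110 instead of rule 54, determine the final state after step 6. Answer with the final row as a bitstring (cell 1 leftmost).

(re-executing steps 4..6 under rule 110; state before step 4: 1000111011)
4 | 1001101110
5 | 1011111011
6 | 1110001110

1110001110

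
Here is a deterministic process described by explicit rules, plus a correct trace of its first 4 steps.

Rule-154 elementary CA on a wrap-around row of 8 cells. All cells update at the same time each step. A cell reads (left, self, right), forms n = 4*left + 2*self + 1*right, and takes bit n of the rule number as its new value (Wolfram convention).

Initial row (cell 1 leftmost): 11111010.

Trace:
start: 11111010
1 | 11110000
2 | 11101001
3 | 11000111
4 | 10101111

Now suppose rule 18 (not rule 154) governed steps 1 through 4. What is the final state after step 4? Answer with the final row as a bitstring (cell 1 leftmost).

00000000

(re-executing steps 1..4 under rule 18; state before step 1: 11111010)
1 | 00000000
2 | 00000000
3 | 00000000
4 | 00000000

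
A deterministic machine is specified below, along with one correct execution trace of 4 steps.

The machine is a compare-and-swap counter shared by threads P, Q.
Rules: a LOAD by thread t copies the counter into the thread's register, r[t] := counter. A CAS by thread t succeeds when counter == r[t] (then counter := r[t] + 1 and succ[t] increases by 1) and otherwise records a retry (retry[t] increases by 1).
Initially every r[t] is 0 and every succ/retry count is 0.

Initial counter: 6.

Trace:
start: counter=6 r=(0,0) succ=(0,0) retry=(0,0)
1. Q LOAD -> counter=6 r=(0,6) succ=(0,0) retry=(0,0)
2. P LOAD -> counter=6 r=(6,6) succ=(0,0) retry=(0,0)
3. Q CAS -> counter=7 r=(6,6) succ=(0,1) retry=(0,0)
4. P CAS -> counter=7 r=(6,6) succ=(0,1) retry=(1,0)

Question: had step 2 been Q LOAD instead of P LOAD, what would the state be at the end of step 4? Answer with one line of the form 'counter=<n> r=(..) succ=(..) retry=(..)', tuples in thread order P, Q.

(re-executing from step 2 with the substitution; state before step 2: counter=6 r=(0,6) succ=(0,0) retry=(0,0))
2. Q LOAD -> counter=6 r=(0,6) succ=(0,0) retry=(0,0)
3. Q CAS -> counter=7 r=(0,6) succ=(0,1) retry=(0,0)
4. P CAS -> counter=7 r=(0,6) succ=(0,1) retry=(1,0)

counter=7 r=(0,6) succ=(0,1) retry=(1,0)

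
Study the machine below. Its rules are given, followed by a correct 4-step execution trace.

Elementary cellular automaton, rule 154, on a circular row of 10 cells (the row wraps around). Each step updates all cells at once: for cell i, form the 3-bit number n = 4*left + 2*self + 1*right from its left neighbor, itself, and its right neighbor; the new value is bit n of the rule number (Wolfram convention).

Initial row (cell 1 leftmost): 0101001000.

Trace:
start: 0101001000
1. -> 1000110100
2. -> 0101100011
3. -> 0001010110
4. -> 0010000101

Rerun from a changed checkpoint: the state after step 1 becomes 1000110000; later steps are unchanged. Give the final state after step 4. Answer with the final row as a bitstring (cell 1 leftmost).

state after step 1 := 1000110000
2. -> 0101101001
3. -> 0001000110
4. -> 0010101101

0010101101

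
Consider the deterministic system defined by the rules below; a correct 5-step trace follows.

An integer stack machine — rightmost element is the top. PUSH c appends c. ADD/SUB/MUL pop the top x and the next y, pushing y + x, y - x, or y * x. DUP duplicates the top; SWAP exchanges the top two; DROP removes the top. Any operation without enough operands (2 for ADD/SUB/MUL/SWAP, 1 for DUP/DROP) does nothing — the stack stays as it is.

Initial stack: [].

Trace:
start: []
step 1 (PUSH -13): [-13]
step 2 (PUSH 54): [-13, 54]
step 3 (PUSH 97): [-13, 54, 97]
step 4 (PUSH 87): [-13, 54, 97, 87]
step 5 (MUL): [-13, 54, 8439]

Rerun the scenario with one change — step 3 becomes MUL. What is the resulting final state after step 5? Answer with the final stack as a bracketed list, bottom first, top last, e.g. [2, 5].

[-61074]

(re-executing from step 3 with the substitution; state before step 3: [-13, 54])
step 3 (MUL): [-702]
step 4 (PUSH 87): [-702, 87]
step 5 (MUL): [-61074]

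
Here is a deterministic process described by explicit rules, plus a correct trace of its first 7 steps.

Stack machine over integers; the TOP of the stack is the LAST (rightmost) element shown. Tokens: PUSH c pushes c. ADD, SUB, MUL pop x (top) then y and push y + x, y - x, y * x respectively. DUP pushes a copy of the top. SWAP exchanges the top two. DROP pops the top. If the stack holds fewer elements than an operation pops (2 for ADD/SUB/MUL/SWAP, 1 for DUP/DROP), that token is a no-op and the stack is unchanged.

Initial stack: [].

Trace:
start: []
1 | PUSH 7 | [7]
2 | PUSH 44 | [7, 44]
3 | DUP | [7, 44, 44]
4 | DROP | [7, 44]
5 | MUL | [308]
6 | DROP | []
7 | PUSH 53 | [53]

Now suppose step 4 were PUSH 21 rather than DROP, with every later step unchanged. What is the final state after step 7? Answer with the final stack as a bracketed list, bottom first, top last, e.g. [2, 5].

(re-executing from step 4 with the substitution; state before step 4: [7, 44, 44])
4 | PUSH 21 | [7, 44, 44, 21]
5 | MUL | [7, 44, 924]
6 | DROP | [7, 44]
7 | PUSH 53 | [7, 44, 53]

[7, 44, 53]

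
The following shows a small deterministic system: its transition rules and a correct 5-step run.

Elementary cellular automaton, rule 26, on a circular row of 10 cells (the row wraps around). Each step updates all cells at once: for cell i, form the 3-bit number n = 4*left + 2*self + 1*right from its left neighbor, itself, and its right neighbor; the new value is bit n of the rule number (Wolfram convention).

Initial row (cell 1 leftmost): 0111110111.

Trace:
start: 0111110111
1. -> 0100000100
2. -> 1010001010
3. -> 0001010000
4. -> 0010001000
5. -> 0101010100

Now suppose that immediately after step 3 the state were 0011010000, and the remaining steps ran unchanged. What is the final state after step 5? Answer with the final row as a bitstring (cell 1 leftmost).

state after step 3 := 0011010000
4. -> 0110001000
5. -> 1101010100

1101010100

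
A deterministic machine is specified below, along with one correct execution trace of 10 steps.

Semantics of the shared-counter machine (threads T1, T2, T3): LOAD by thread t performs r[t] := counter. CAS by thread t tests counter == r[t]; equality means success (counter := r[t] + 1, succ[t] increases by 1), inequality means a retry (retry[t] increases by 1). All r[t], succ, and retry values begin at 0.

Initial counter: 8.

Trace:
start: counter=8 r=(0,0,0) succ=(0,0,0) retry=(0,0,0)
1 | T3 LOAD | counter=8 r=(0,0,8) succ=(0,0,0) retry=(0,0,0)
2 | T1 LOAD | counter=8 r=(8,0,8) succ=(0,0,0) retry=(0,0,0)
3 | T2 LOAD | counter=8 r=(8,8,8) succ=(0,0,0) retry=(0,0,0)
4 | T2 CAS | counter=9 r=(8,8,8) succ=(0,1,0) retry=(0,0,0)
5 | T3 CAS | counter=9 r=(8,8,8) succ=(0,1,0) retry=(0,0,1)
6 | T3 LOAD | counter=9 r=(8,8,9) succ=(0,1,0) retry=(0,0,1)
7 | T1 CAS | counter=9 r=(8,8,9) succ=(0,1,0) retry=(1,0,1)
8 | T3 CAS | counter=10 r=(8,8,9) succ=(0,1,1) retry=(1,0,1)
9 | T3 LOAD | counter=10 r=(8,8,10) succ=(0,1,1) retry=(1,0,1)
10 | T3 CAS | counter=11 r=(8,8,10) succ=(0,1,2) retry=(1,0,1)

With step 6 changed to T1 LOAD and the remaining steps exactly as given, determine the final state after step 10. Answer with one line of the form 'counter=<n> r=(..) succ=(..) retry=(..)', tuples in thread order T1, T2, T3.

(re-executing from step 6 with the substitution; state before step 6: counter=9 r=(8,8,8) succ=(0,1,0) retry=(0,0,1))
6 | T1 LOAD | counter=9 r=(9,8,8) succ=(0,1,0) retry=(0,0,1)
7 | T1 CAS | counter=10 r=(9,8,8) succ=(1,1,0) retry=(0,0,1)
8 | T3 CAS | counter=10 r=(9,8,8) succ=(1,1,0) retry=(0,0,2)
9 | T3 LOAD | counter=10 r=(9,8,10) succ=(1,1,0) retry=(0,0,2)
10 | T3 CAS | counter=11 r=(9,8,10) succ=(1,1,1) retry=(0,0,2)

counter=11 r=(9,8,10) succ=(1,1,1) retry=(0,0,2)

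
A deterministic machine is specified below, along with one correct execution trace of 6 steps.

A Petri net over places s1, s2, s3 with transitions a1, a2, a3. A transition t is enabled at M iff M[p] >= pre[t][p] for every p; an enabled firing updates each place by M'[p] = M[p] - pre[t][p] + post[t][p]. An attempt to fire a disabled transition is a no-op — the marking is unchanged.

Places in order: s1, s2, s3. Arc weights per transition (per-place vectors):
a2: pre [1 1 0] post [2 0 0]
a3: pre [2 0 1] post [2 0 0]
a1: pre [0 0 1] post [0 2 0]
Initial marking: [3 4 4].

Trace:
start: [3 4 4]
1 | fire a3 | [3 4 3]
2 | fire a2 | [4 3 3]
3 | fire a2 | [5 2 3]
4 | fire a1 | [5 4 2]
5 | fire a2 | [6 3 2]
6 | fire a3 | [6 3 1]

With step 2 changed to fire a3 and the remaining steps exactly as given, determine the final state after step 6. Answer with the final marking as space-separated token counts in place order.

5 4 0

(re-executing from step 2 with the substitution; state before step 2: [3 4 3])
2 | fire a3 | [3 4 2]
3 | fire a2 | [4 3 2]
4 | fire a1 | [4 5 1]
5 | fire a2 | [5 4 1]
6 | fire a3 | [5 4 0]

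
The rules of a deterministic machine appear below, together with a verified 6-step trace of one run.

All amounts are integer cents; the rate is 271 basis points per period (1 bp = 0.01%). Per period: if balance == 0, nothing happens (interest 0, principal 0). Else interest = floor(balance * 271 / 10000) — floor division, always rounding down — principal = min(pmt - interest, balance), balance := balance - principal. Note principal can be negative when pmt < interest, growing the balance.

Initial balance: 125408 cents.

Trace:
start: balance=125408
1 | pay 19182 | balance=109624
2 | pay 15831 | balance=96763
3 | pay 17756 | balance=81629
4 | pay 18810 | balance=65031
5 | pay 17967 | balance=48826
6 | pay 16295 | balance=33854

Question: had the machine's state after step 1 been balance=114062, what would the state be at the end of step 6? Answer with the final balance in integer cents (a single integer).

state after step 1 := balance=114062
2 | pay 15831 | balance=101322
3 | pay 17756 | balance=86311
4 | pay 18810 | balance=69840
5 | pay 17967 | balance=53765
6 | pay 16295 | balance=38927

38927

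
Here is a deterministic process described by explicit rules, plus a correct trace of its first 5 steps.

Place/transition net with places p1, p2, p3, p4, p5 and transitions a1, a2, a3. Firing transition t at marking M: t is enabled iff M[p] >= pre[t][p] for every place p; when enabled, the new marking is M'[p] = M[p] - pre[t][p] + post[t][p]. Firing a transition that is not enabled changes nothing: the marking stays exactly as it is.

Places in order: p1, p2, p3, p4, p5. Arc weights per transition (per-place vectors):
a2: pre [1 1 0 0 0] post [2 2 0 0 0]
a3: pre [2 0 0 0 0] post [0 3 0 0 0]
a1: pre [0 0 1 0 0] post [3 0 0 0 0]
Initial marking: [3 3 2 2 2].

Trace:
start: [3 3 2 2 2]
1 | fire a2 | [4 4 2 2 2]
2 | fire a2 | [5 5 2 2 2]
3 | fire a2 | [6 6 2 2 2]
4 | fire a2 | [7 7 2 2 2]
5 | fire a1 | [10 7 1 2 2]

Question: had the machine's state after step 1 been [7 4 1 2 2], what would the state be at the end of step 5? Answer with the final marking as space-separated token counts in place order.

13 7 0 2 2

state after step 1 := [7 4 1 2 2]
2 | fire a2 | [8 5 1 2 2]
3 | fire a2 | [9 6 1 2 2]
4 | fire a2 | [10 7 1 2 2]
5 | fire a1 | [13 7 0 2 2]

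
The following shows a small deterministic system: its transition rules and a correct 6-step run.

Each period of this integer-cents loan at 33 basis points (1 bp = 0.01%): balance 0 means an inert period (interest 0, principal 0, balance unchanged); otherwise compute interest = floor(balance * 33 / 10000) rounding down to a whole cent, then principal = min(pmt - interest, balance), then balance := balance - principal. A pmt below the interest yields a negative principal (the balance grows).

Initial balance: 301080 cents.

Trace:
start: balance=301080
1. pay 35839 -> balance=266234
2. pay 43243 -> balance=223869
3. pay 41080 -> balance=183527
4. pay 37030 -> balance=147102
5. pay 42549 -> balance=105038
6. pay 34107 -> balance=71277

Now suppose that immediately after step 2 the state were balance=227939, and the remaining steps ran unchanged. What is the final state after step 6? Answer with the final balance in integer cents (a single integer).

state after step 2 := balance=227939
3. pay 41080 -> balance=187611
4. pay 37030 -> balance=151200
5. pay 42549 -> balance=109149
6. pay 34107 -> balance=75402

75402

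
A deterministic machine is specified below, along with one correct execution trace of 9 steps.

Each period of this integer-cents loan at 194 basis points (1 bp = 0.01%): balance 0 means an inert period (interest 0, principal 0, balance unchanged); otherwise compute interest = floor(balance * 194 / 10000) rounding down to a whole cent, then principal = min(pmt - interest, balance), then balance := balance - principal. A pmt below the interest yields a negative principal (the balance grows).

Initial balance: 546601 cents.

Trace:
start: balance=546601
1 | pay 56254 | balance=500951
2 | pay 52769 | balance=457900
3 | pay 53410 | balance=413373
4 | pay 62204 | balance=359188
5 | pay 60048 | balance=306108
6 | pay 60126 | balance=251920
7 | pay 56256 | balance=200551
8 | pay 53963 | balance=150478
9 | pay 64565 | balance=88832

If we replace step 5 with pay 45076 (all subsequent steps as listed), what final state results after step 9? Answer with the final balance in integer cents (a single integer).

104999

(re-executing from step 5 with the substitution; state before step 5: balance=359188)
5 | pay 45076 | balance=321080
6 | pay 60126 | balance=267182
7 | pay 56256 | balance=216109
8 | pay 53963 | balance=166338
9 | pay 64565 | balance=104999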